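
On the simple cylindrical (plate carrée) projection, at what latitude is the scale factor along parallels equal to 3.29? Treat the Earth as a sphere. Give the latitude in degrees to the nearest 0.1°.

72.3°

Plate carrée: h = 1, k = sec φ along parallels.
sec φ = 3.29  ⇒  cos φ = 0.3040  ⇒  φ ≈ 72.3°.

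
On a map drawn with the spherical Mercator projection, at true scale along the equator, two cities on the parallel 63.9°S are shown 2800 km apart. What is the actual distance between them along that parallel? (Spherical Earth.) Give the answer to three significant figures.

1230 km

The Mercator projection is conformal; its linear scale factor is the same in every direction and equals sec φ = 1/cos φ.
Along the parallel at 63.9°, map distances are exaggerated by k = sec 63.9° = 2.273.
True distance = 2800 / 2.273 = 2800 × cos 63.9° ≈ 1230 km.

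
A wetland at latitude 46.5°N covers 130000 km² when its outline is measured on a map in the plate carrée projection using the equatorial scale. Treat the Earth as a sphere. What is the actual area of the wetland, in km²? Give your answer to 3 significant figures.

In the plate carrée (x = Rλ, y = Rφ), meridians are true-scale (h = 1) and parallels are stretched by k = sec φ.
Areal scale = h·k = 1 × sec φ; at 46.5°, h = 1.000, k = 1.453, so h·k = 1.453.
True area = apparent / (areal scale) = 130000 / 1.453 ≈ 89500 km².

89500 km²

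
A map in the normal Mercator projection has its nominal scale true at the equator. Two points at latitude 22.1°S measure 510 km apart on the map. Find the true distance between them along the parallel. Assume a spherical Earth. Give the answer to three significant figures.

The Mercator projection is conformal; its linear scale factor is the same in every direction and equals sec φ = 1/cos φ.
Along the parallel at 22.1°, map distances are exaggerated by k = sec 22.1° = 1.079.
True distance = 510 / 1.079 = 510 × cos 22.1° ≈ 473 km.

473 km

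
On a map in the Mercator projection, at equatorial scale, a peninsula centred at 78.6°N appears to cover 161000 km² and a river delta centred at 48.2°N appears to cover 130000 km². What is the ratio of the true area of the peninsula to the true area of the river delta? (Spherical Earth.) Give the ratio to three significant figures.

0.109

Mercator's areal exaggeration is sec²φ; hence true area = (apparent area) · cos²φ.
True area of peninsula: 161000 × cos²(78.6°) = 161000 × 0.03907 = 6290 km².
True area of river delta: 130000 × cos²(48.2°) = 130000 × 0.4443 = 57750 km².
Ratio = 6290 / 57750 ≈ 0.109.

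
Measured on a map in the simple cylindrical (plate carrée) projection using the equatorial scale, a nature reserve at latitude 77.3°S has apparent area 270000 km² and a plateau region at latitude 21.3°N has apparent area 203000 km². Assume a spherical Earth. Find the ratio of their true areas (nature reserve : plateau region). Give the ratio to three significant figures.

Plate carrée has h = 1 and k = sec φ, giving areal scale sec φ; true area = (apparent area) · cos φ.
True area of nature reserve: 270000 × cos(77.3°) = 270000 × 0.2198 = 59360 km².
True area of plateau region: 203000 × cos(21.3°) = 203000 × 0.9317 = 189100 km².
Ratio = 59360 / 189100 ≈ 0.314.

0.314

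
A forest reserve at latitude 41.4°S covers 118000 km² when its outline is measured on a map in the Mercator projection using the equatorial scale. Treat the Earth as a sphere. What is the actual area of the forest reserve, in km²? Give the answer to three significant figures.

66400 km²

Mercator is conformal, so the point scale is isotropic: h = k = sec φ = 1/cos φ.
Areal scale = k² = sec²φ = 1/cos²(41.4°) = 1/0.7501² = 1.777.
True area = apparent / (areal scale) = 118000 / 1.777 ≈ 66400 km².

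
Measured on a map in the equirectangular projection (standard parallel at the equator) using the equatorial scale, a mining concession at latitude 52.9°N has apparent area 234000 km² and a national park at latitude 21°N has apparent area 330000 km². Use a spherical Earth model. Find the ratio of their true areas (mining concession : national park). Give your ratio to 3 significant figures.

0.458

Plate carrée has h = 1 and k = sec φ, giving areal scale sec φ; true area = (apparent area) · cos φ.
True area of mining concession: 234000 × cos(52.9°) = 234000 × 0.6032 = 141200 km².
True area of national park: 330000 × cos(21°) = 330000 × 0.9336 = 308100 km².
Ratio = 141200 / 308100 ≈ 0.458.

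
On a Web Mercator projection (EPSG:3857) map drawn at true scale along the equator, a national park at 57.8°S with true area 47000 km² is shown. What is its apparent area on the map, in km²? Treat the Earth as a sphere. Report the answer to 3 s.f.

166000 km²

For Mercator, h = k = sec φ (a conformal cylindrical projection has a single point scale, 1/cos φ).
Areal scale = k² = sec²φ = 1/cos²(57.8°) = 1/0.5329² = 3.522.
Apparent area = 47000 × 3.522 ≈ 166000 km².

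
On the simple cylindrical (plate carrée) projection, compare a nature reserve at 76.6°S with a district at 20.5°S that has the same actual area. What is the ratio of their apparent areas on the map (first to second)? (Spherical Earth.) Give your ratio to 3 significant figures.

In the plate carrée (x = Rλ, y = Rφ), meridians are true-scale (h = 1) and parallels are stretched by k = sec φ.
Areal scale at 76.6°: h·k = 1.000 × 4.315 = 4.315.
Areal scale at 20.5°: h·k = 1.000 × 1.068 = 1.068.
Ratio = 4.315/1.068 ≈ 4.04.

4.04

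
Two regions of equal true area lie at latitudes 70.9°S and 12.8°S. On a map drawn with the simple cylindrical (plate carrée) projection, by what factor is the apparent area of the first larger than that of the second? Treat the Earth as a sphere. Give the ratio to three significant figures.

2.98

Plate carrée maps x = Rλ, y = Rφ. The meridian scale is h = 1 and the parallel scale is k = 1/cos φ = sec φ.
Areal scale at 70.9°: h·k = 1.000 × 3.056 = 3.056.
Areal scale at 12.8°: h·k = 1.000 × 1.025 = 1.025.
Ratio = 3.056/1.025 ≈ 2.98.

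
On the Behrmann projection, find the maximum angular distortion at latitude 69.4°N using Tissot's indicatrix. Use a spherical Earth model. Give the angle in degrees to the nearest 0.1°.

91.6°

Behrmann is a cylindrical equal-area projection with standard parallels at ±30°. For cylindrical equal-area with standard parallel φ₀, h = cos φ / cos φ₀ and k = cos φ₀ / cos φ, so h·k = 1.
At 69.4°: h = 0.4063, k = 2.461; principal scales a = 2.461, b = 0.4063.
sin(ω/2) = (a − b)/(a + b) = 2.055/2.868 = 0.7167, so ω = 2 arcsin(0.7167) ≈ 91.6°.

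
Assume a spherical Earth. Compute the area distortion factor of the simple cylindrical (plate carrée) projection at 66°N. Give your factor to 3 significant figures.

In the plate carrée (x = Rλ, y = Rφ), meridians are true-scale (h = 1) and parallels are stretched by k = sec φ.
Areal scale = h·k = 1 × sec φ; at 66°, h = 1.000, k = 2.459, so h·k = 2.459.

2.46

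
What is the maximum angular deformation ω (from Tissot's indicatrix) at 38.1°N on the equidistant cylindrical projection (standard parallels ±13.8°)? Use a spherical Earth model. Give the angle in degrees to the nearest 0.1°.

12.0°

With standard parallel φ₀ = 13.8°, the equirectangular projection gives x = Rλ cos φ₀, y = Rφ, so h = 1 and k = cos 13.8° / cos φ.
At 38.1°: h = 1.000, k = 1.234; principal scales a = 1.234, b = 1.000.
sin(ω/2) = (a − b)/(a + b) = 0.2341/2.234 = 0.1048, so ω = 2 arcsin(0.1048) ≈ 12.0°.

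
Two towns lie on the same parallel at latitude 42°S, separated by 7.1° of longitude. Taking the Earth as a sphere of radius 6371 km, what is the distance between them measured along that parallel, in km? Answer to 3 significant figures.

587 km

Arc length along a parallel = R cos φ · Δλ (with Δλ in radians).
= 6371 × cos 42° × (7.1° × π/180) = 6371 × 0.7431 × 0.1239 ≈ 587 km.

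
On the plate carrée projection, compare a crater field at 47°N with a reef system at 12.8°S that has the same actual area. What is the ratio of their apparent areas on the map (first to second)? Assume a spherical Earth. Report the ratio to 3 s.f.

1.43

For the equirectangular projection with φ₀ = 0 (plate carrée), h = 1 along meridians and k = sec φ along parallels.
Areal scale at 47°: h·k = 1.000 × 1.466 = 1.466.
Areal scale at 12.8°: h·k = 1.000 × 1.025 = 1.025.
Ratio = 1.466/1.025 ≈ 1.43.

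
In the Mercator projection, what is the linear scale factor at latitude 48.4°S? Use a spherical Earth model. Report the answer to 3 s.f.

Mercator is conformal, so the point scale is isotropic: h = k = sec φ = 1/cos φ.
k = 1/cos 48.4° = 1/0.6639 = 1.506.

1.51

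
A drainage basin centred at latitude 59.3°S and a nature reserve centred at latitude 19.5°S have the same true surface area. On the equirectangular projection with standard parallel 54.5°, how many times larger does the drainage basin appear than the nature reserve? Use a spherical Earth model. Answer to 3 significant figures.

1.85

With standard parallel φ₀ = 54.5°, the equirectangular projection gives x = Rλ cos φ₀, y = Rφ, so h = 1 and k = cos 54.5° / cos φ.
Areal scale at 59.3°: h·k = 1.000 × 1.137 = 1.137.
Areal scale at 19.5°: h·k = 1.000 × 0.6160 = 0.6160.
Ratio = 1.137/0.6160 ≈ 1.85.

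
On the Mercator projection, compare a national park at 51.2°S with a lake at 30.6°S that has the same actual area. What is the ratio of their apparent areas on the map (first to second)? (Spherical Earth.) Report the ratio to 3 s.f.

Mercator is conformal with k = sec φ, so areal scale = k² = sec²φ.
At 51.2°: sec²(51.2°) = 1/0.6266² = 2.547.
At 30.6°: sec²(30.6°) = 1/0.8607² = 1.350.
Ratio = 2.547/1.350 = cos²(30.6°)/cos²(51.2°) ≈ 1.89.

1.89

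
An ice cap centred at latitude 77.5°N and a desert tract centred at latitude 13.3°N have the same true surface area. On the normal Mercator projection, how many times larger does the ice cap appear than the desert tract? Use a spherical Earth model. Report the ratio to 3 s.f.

On Mercator, area is exaggerated by sec²φ = 1/cos²φ.
At 77.5°: sec²(77.5°) = 1/0.2164² = 21.35.
At 13.3°: sec²(13.3°) = 1/0.9732² = 1.056.
Ratio = 21.35/1.056 = cos²(13.3°)/cos²(77.5°) ≈ 20.2.

20.2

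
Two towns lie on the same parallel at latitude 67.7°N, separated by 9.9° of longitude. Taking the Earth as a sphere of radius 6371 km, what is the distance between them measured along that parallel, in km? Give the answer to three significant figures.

418 km

Arc length along a parallel = R cos φ · Δλ (with Δλ in radians).
= 6371 × cos 67.7° × (9.9° × π/180) = 6371 × 0.3795 × 0.1728 ≈ 418 km.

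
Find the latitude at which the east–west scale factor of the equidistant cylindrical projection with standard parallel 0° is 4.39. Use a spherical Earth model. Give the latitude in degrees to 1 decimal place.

Plate carrée: h = 1, k = sec φ along parallels.
sec φ = 4.39  ⇒  cos φ = 0.2278  ⇒  φ ≈ 76.8°.

76.8°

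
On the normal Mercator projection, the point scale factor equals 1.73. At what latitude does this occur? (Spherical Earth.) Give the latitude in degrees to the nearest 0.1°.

54.7°

Mercator scale is k = sec φ = 1/cos φ.
1/cos φ = 1.73  ⇒  cos φ = 0.5780  ⇒  φ = arccos(0.5780) ≈ 54.7°.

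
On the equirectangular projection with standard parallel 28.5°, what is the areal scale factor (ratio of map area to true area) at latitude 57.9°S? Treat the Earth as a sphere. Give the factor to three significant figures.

In the equirectangular projection with standard parallel φ₀ = 28.5° (x = Rλ cos φ₀, y = Rφ), meridians are true-scale (h = 1) and the parallel scale is k = cos φ₀ / cos φ.
Areal scale = h·k = 1 × cos φ₀ / cos φ; at 57.9°, h = 1.000, k = 1.654, so h·k = 1.654.

1.65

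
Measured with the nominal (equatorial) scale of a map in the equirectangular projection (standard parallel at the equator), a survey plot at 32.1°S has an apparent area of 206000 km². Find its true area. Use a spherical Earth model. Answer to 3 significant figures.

175000 km²

Plate carrée maps x = Rλ, y = Rφ. The meridian scale is h = 1 and the parallel scale is k = 1/cos φ = sec φ.
Areal scale = h·k = 1 × sec φ; at 32.1°, h = 1.000, k = 1.180, so h·k = 1.180.
True area = apparent / (areal scale) = 206000 / 1.180 ≈ 175000 km².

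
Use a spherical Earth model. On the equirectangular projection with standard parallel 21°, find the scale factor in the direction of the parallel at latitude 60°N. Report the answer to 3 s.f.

In the equirectangular projection with standard parallel φ₀ = 21° (x = Rλ cos φ₀, y = Rφ), meridians are true-scale (h = 1) and the parallel scale is k = cos φ₀ / cos φ.
k = cos 21° / cos 60° = 0.9336/0.5000 = 1.867.

1.87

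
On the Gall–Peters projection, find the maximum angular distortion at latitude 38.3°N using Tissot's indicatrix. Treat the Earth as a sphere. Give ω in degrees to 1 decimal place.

11.9°

Gall–Peters is a cylindrical equal-area projection with standard parallels at ±45°. A cylindrical equal-area projection with standard parallel φ₀ has meridian scale h = cos φ / cos φ₀ and parallel scale k = cos φ₀ / cos φ (so areas are preserved, h·k = 1).
At 38.3°: h = 1.110, k = 0.9010; principal scales a = 1.110, b = 0.9010.
sin(ω/2) = (a − b)/(a + b) = 0.2088/2.011 = 0.1038, so ω = 2 arcsin(0.1038) ≈ 11.9°.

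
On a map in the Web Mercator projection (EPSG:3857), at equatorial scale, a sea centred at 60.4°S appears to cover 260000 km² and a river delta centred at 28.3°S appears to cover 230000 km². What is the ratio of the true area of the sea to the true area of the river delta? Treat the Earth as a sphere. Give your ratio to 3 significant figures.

0.356

Mercator's areal exaggeration is sec²φ; hence true area = (apparent area) · cos²φ.
True area of sea: 260000 × cos²(60.4°) = 260000 × 0.2440 = 63430 km².
True area of river delta: 230000 × cos²(28.3°) = 230000 × 0.7752 = 178300 km².
Ratio = 63430 / 178300 ≈ 0.356.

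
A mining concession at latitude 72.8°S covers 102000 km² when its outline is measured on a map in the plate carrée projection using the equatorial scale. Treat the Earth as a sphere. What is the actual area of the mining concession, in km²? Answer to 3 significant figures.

30200 km²

In the plate carrée (x = Rλ, y = Rφ), meridians are true-scale (h = 1) and parallels are stretched by k = sec φ.
Areal scale = h·k = 1 × sec φ; at 72.8°, h = 1.000, k = 3.382, so h·k = 3.382.
True area = apparent / (areal scale) = 102000 / 3.382 ≈ 30200 km².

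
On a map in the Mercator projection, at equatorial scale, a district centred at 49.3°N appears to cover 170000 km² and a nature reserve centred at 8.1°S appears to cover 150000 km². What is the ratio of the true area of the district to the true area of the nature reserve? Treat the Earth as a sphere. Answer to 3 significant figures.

Since Mercator area scale is 1/cos²φ, the true area equals the apparent area multiplied by cos²φ.
True area of district: 170000 × cos²(49.3°) = 170000 × 0.4252 = 72290 km².
True area of nature reserve: 150000 × cos²(8.1°) = 150000 × 0.9801 = 147000 km².
Ratio = 72290 / 147000 ≈ 0.492.

0.492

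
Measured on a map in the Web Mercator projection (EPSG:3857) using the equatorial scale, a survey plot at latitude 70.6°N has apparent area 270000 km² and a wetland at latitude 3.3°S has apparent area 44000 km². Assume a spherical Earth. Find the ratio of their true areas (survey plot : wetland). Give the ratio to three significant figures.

0.679

Mercator's areal exaggeration is sec²φ; hence true area = (apparent area) · cos²φ.
True area of survey plot: 270000 × cos²(70.6°) = 270000 × 0.1103 = 29790 km².
True area of wetland: 44000 × cos²(3.3°) = 44000 × 0.9967 = 43850 km².
Ratio = 29790 / 43850 ≈ 0.679.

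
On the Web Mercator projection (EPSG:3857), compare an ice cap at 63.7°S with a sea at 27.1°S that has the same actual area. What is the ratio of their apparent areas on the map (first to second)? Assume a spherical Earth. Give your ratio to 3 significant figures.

4.04

Mercator areal scale is sec²φ.
At 63.7°: sec²(63.7°) = 1/0.4431² = 5.094.
At 27.1°: sec²(27.1°) = 1/0.8902² = 1.262.
Ratio = 5.094/1.262 = cos²(27.1°)/cos²(63.7°) ≈ 4.04.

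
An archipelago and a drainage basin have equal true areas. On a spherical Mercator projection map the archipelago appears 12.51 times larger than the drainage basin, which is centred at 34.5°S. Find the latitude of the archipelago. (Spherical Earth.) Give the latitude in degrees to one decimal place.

For equal true areas on Mercator, apparent areas scale as sec²φ, so the ratio is cos²φ₂ / cos²φ₁.
cos²φ₂ / cos²φ₁ = 12.51  ⇒  cos φ₁ = cos 34.5° / √12.51 = 0.8241/3.537 = 0.2330.
φ₁ = arccos(0.2330) ≈ 76.5°.

76.5°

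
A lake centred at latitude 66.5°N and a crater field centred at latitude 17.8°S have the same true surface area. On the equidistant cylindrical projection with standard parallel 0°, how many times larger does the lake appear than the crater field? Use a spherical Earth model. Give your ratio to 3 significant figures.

Plate carrée maps x = Rλ, y = Rφ. The meridian scale is h = 1 and the parallel scale is k = 1/cos φ = sec φ.
Areal scale at 66.5°: h·k = 1.000 × 2.508 = 2.508.
Areal scale at 17.8°: h·k = 1.000 × 1.050 = 1.050.
Ratio = 2.508/1.050 ≈ 2.39.

2.39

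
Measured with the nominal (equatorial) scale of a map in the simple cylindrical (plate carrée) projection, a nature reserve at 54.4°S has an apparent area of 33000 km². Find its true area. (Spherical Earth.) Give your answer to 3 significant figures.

For the equirectangular projection with φ₀ = 0 (plate carrée), h = 1 along meridians and k = sec φ along parallels.
Areal scale = h·k = 1 × sec φ; at 54.4°, h = 1.000, k = 1.718, so h·k = 1.718.
True area = apparent / (areal scale) = 33000 / 1.718 ≈ 19200 km².

19200 km²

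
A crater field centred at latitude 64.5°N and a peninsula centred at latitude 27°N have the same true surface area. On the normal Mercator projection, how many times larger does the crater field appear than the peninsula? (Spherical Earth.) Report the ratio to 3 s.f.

Mercator is conformal with k = sec φ, so areal scale = k² = sec²φ.
At 64.5°: sec²(64.5°) = 1/0.4305² = 5.395.
At 27°: sec²(27°) = 1/0.8910² = 1.260.
Ratio = 5.395/1.260 = cos²(27°)/cos²(64.5°) ≈ 4.28.

4.28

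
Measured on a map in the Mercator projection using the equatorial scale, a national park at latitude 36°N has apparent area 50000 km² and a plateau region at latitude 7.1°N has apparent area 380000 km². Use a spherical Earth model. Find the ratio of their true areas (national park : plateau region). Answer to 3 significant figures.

On Mercator the areal scale is sec²φ, so true area = apparent × cos²φ.
True area of national park: 50000 × cos²(36°) = 50000 × 0.6545 = 32730 km².
True area of plateau region: 380000 × cos²(7.1°) = 380000 × 0.9847 = 374200 km².
Ratio = 32730 / 374200 ≈ 0.0875.

0.0875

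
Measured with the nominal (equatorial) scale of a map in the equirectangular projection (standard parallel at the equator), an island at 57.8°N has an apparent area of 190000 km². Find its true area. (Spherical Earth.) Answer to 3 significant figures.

For the equirectangular projection with φ₀ = 0 (plate carrée), h = 1 along meridians and k = sec φ along parallels.
Areal scale = h·k = 1 × sec φ; at 57.8°, h = 1.000, k = 1.877, so h·k = 1.877.
True area = apparent / (areal scale) = 190000 / 1.877 ≈ 101000 km².

101000 km²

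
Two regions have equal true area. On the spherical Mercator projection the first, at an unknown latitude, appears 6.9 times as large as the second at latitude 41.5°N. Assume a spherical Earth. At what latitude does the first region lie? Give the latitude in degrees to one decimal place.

For equal true areas on Mercator, apparent areas scale as sec²φ, so the ratio is cos²φ₂ / cos²φ₁.
cos²φ₂ / cos²φ₁ = 6.9  ⇒  cos φ₁ = cos 41.5° / √6.9 = 0.7490/2.627 = 0.2851.
φ₁ = arccos(0.2851) ≈ 73.4°.

73.4°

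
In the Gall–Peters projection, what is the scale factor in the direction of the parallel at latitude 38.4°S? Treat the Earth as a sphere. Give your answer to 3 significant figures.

Gall–Peters is a cylindrical equal-area projection with standard parallels at ±45°. For cylindrical equal-area with standard parallel φ₀, h = cos φ / cos φ₀ and k = cos φ₀ / cos φ, so h·k = 1.
k = cos 45° / cos 38.4° = 0.7071/0.7837 = 0.9023.

0.902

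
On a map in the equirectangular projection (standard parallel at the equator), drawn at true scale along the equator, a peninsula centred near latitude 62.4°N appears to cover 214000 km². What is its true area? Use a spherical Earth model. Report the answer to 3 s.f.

99100 km²

Plate carrée maps x = Rλ, y = Rφ. The meridian scale is h = 1 and the parallel scale is k = 1/cos φ = sec φ.
Areal scale = h·k = 1 × sec φ; at 62.4°, h = 1.000, k = 2.158, so h·k = 2.158.
True area = apparent / (areal scale) = 214000 / 2.158 ≈ 99100 km².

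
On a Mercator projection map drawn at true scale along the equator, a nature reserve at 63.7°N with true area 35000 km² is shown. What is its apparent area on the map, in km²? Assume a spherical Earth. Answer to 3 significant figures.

Mercator is conformal, so the point scale is isotropic: h = k = sec φ = 1/cos φ.
Areal scale = k² = sec²φ = 1/cos²(63.7°) = 1/0.4431² = 5.094.
Apparent area = 35000 × 5.094 ≈ 178000 km².

178000 km²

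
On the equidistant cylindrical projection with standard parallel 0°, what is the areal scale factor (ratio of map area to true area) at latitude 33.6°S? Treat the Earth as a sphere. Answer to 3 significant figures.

In the plate carrée (x = Rλ, y = Rφ), meridians are true-scale (h = 1) and parallels are stretched by k = sec φ.
Areal scale = h·k = 1 × sec φ; at 33.6°, h = 1.000, k = 1.201, so h·k = 1.201.

1.20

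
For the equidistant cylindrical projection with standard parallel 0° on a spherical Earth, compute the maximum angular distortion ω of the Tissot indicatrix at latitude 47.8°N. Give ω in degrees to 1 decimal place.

In the plate carrée (x = Rλ, y = Rφ), meridians are true-scale (h = 1) and parallels are stretched by k = sec φ.
At 47.8°: h = 1.000, k = 1.489; principal scales a = 1.489, b = 1.000.
sin(ω/2) = (a − b)/(a + b) = 0.4887/2.489 = 0.1964, so ω = 2 arcsin(0.1964) ≈ 22.6°.

22.6°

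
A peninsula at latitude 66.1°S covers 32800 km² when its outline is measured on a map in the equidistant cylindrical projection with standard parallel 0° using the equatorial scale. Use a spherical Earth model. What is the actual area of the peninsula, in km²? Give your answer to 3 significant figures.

13300 km²

For the equirectangular projection with φ₀ = 0 (plate carrée), h = 1 along meridians and k = sec φ along parallels.
Areal scale = h·k = 1 × sec φ; at 66.1°, h = 1.000, k = 2.468, so h·k = 2.468.
True area = apparent / (areal scale) = 32800 / 2.468 ≈ 13300 km².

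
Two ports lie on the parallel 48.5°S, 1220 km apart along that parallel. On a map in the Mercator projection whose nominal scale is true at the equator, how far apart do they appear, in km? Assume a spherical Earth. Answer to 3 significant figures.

1840 km

Mercator is conformal, so the point scale is isotropic: h = k = sec φ = 1/cos φ.
Along the parallel, k = sec 48.5° = 1/0.6626 = 1.509.
Map distance = 1220 × 1.509 ≈ 1840 km.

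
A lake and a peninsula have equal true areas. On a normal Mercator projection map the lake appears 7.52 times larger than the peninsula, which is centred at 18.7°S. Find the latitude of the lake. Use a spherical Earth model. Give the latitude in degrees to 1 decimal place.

Mercator areal scale is sec²φ, so apparent-area ratio = sec²φ₁ / sec²φ₂ = cos²φ₂ / cos²φ₁.
cos²φ₂ / cos²φ₁ = 7.52  ⇒  cos φ₁ = cos 18.7° / √7.52 = 0.9472/2.742 = 0.3454.
φ₁ = arccos(0.3454) ≈ 69.8°.

69.8°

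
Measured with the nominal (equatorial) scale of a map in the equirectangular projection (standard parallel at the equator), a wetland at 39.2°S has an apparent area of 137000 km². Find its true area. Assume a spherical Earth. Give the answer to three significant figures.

For the equirectangular projection with φ₀ = 0 (plate carrée), h = 1 along meridians and k = sec φ along parallels.
Areal scale = h·k = 1 × sec φ; at 39.2°, h = 1.000, k = 1.290, so h·k = 1.290.
True area = apparent / (areal scale) = 137000 / 1.290 ≈ 106000 km².

106000 km²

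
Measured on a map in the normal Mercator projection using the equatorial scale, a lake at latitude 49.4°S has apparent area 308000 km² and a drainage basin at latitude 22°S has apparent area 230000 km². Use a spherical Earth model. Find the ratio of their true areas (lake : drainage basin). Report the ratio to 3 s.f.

0.660

On Mercator the areal scale is sec²φ, so true area = apparent × cos²φ.
True area of lake: 308000 × cos²(49.4°) = 308000 × 0.4235 = 130400 km².
True area of drainage basin: 230000 × cos²(22°) = 230000 × 0.8597 = 197700 km².
Ratio = 130400 / 197700 ≈ 0.660.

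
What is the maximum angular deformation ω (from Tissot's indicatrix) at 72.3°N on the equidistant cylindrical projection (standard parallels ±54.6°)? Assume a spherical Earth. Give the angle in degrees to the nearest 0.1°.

36.3°

With standard parallel φ₀ = 54.6°, the equirectangular projection gives x = Rλ cos φ₀, y = Rφ, so h = 1 and k = cos 54.6° / cos φ.
At 72.3°: h = 1.000, k = 1.905; principal scales a = 1.905, b = 1.000.
sin(ω/2) = (a − b)/(a + b) = 0.9053/2.905 = 0.3116, so ω = 2 arcsin(0.3116) ≈ 36.3°.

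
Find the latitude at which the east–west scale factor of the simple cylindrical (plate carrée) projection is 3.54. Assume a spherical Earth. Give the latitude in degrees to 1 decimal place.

Plate carrée: h = 1, k = sec φ along parallels.
sec φ = 3.54  ⇒  cos φ = 0.2825  ⇒  φ ≈ 73.6°.

73.6°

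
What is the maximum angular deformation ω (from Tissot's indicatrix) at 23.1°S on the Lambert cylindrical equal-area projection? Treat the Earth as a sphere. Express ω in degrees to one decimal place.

9.6°

The Lambert cylindrical equal-area projection is the cylindrical equal-area projection with its standard parallel at the equator (φ₀ = 0). Cylindrical equal-area (φ₀ = 0°): h = cos φ / cos 0° along meridians, k = cos 0° / cos φ along parallels; h·k = 1.
At 23.1°: h = 0.9198, k = 1.087; principal scales a = 1.087, b = 0.9198.
sin(ω/2) = (a − b)/(a + b) = 0.1673/2.007 = 0.08338, so ω = 2 arcsin(0.08338) ≈ 9.6°.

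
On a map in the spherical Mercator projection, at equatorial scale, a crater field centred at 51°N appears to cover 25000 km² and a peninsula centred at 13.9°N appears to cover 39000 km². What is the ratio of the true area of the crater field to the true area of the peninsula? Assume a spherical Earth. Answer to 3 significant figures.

0.269

Mercator's areal exaggeration is sec²φ; hence true area = (apparent area) · cos²φ.
True area of crater field: 25000 × cos²(51°) = 25000 × 0.3960 = 9901 km².
True area of peninsula: 39000 × cos²(13.9°) = 39000 × 0.9423 = 36750 km².
Ratio = 9901 / 36750 ≈ 0.269.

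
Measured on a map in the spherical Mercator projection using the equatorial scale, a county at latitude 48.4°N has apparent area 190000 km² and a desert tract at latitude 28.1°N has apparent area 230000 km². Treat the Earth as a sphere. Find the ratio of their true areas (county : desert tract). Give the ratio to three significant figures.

0.468

Since Mercator area scale is 1/cos²φ, the true area equals the apparent area multiplied by cos²φ.
True area of county: 190000 × cos²(48.4°) = 190000 × 0.4408 = 83750 km².
True area of desert tract: 230000 × cos²(28.1°) = 230000 × 0.7781 = 179000 km².
Ratio = 83750 / 179000 ≈ 0.468.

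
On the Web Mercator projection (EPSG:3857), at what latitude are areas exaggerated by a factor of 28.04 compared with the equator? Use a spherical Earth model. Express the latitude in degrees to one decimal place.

79.1°

Mercator areal scale is sec²φ.
sec²φ = 28.04  ⇒  cos²φ = 0.03566  ⇒  cos φ = 0.1888.
φ = arccos(0.1888) ≈ 79.1°.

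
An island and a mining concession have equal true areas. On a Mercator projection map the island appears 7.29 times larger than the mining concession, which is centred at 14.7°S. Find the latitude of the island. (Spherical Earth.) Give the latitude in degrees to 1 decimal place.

69.0°

On Mercator, (apparent₁)/(apparent₂) = sec²φ₁ / sec²φ₂ when true areas are equal.
cos²φ₂ / cos²φ₁ = 7.29  ⇒  cos φ₁ = cos 14.7° / √7.29 = 0.9673/2.700 = 0.3582.
φ₁ = arccos(0.3582) ≈ 69.0°.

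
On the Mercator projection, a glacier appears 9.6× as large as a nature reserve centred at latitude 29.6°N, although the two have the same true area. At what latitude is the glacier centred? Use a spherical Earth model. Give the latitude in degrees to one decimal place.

73.7°

For equal true areas on Mercator, apparent areas scale as sec²φ, so the ratio is cos²φ₂ / cos²φ₁.
cos²φ₂ / cos²φ₁ = 9.6  ⇒  cos φ₁ = cos 29.6° / √9.6 = 0.8695/3.098 = 0.2806.
φ₁ = arccos(0.2806) ≈ 73.7°.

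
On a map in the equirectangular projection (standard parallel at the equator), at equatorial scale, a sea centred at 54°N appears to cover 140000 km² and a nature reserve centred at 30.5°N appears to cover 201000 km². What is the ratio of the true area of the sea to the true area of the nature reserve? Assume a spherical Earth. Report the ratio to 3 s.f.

0.475

On the plate carrée, areal scale = h·k = 1 × sec φ, so true area = apparent × cos φ.
True area of sea: 140000 × cos(54°) = 140000 × 0.5878 = 82290 km².
True area of nature reserve: 201000 × cos(30.5°) = 201000 × 0.8616 = 173200 km².
Ratio = 82290 / 173200 ≈ 0.475.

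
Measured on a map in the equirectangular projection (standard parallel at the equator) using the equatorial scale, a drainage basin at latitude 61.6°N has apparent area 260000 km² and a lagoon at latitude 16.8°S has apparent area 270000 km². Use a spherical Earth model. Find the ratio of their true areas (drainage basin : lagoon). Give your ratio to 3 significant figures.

0.478

On the plate carrée, areal scale = h·k = 1 × sec φ, so true area = apparent × cos φ.
True area of drainage basin: 260000 × cos(61.6°) = 260000 × 0.4756 = 123700 km².
True area of lagoon: 270000 × cos(16.8°) = 270000 × 0.9573 = 258500 km².
Ratio = 123700 / 258500 ≈ 0.478.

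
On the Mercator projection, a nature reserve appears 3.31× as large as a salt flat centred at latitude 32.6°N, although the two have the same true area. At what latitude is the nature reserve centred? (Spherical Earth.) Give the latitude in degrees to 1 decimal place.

For equal true areas on Mercator, apparent areas scale as sec²φ, so the ratio is cos²φ₂ / cos²φ₁.
cos²φ₂ / cos²φ₁ = 3.31  ⇒  cos φ₁ = cos 32.6° / √3.31 = 0.8425/1.819 = 0.4631.
φ₁ = arccos(0.4631) ≈ 62.4°.

62.4°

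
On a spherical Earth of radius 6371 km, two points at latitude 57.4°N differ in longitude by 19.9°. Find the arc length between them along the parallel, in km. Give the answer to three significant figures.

Arc length along a parallel = R cos φ · Δλ (with Δλ in radians).
= 6371 × cos 57.4° × (19.9° × π/180) = 6371 × 0.5388 × 0.3473 ≈ 1190 km.

1190 km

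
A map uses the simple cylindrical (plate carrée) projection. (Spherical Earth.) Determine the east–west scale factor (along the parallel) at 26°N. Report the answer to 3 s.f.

In the plate carrée (x = Rλ, y = Rφ), meridians are true-scale (h = 1) and parallels are stretched by k = sec φ.
k = 1/cos 26° = 1/0.8988 = 1.113.

1.11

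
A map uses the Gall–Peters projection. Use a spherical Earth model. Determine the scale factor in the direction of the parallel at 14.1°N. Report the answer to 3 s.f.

Gall–Peters is a cylindrical equal-area projection with standard parallels at ±45°. For cylindrical equal-area with standard parallel φ₀, h = cos φ / cos φ₀ and k = cos φ₀ / cos φ, so h·k = 1.
k = cos 45° / cos 14.1° = 0.7071/0.9699 = 0.7291.

0.729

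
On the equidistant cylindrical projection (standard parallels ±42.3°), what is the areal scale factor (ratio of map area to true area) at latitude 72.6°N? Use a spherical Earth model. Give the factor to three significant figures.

2.47

The equidistant cylindrical projection with φ₀ = 42.3° has h = 1 (meridians true) and k = cos φ₀ / cos φ along parallels.
Areal scale = h·k = 1 × cos φ₀ / cos φ; at 72.6°, h = 1.000, k = 2.473, so h·k = 2.473.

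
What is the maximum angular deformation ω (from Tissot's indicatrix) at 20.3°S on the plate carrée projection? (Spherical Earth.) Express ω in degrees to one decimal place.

3.7°

Plate carrée maps x = Rλ, y = Rφ. The meridian scale is h = 1 and the parallel scale is k = 1/cos φ = sec φ.
At 20.3°: h = 1.000, k = 1.066; principal scales a = 1.066, b = 1.000.
sin(ω/2) = (a − b)/(a + b) = 0.06622/2.066 = 0.03205, so ω = 2 arcsin(0.03205) ≈ 3.7°.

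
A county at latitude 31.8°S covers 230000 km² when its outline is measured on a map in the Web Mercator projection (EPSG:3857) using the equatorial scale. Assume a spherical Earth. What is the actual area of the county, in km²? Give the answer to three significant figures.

166000 km²

For Mercator, h = k = sec φ (a conformal cylindrical projection has a single point scale, 1/cos φ).
Areal scale = k² = sec²φ = 1/cos²(31.8°) = 1/0.8499² = 1.384.
True area = apparent / (areal scale) = 230000 / 1.384 ≈ 166000 km².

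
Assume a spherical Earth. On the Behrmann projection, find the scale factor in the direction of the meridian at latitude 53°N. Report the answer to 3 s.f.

0.695

The Behrmann projection is cylindrical equal-area with φ₀ = 30°. A cylindrical equal-area projection with standard parallel φ₀ has meridian scale h = cos φ / cos φ₀ and parallel scale k = cos φ₀ / cos φ (so areas are preserved, h·k = 1).
h = cos 53° / cos 30° = 0.6018/0.8660 = 0.6949.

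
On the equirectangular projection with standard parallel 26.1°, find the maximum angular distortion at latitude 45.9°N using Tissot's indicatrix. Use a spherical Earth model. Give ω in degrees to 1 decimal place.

14.6°

With standard parallel φ₀ = 26.1°, the equirectangular projection gives x = Rλ cos φ₀, y = Rφ, so h = 1 and k = cos 26.1° / cos φ.
At 45.9°: h = 1.000, k = 1.290; principal scales a = 1.290, b = 1.000.
sin(ω/2) = (a − b)/(a + b) = 0.2904/2.290 = 0.1268, so ω = 2 arcsin(0.1268) ≈ 14.6°.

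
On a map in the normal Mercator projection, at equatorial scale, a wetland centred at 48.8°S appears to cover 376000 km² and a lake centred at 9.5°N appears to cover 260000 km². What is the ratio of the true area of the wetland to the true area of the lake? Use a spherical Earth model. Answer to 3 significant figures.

On Mercator the areal scale is sec²φ, so true area = apparent × cos²φ.
True area of wetland: 376000 × cos²(48.8°) = 376000 × 0.4339 = 163100 km².
True area of lake: 260000 × cos²(9.5°) = 260000 × 0.9728 = 252900 km².
Ratio = 163100 / 252900 ≈ 0.645.

0.645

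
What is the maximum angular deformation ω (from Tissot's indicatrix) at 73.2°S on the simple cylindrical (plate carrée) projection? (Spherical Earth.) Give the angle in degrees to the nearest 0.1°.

66.9°

In the plate carrée (x = Rλ, y = Rφ), meridians are true-scale (h = 1) and parallels are stretched by k = sec φ.
At 73.2°: h = 1.000, k = 3.460; principal scales a = 3.460, b = 1.000.
sin(ω/2) = (a − b)/(a + b) = 2.460/4.460 = 0.5516, so ω = 2 arcsin(0.5516) ≈ 66.9°.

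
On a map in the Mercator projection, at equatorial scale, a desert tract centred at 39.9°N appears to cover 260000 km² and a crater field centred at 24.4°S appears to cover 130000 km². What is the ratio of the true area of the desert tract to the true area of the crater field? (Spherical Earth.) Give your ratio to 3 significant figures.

Since Mercator area scale is 1/cos²φ, the true area equals the apparent area multiplied by cos²φ.
True area of desert tract: 260000 × cos²(39.9°) = 260000 × 0.5885 = 153000 km².
True area of crater field: 130000 × cos²(24.4°) = 130000 × 0.8293 = 107800 km².
Ratio = 153000 / 107800 ≈ 1.42.

1.42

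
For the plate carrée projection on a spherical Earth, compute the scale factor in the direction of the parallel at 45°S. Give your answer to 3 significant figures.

1.41

Plate carrée maps x = Rλ, y = Rφ. The meridian scale is h = 1 and the parallel scale is k = 1/cos φ = sec φ.
k = 1/cos 45° = 1/0.7071 = 1.414.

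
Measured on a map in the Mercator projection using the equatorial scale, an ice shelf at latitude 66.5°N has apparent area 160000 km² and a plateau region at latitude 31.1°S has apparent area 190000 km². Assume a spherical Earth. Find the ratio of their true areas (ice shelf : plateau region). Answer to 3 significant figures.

0.183

Since Mercator area scale is 1/cos²φ, the true area equals the apparent area multiplied by cos²φ.
True area of ice shelf: 160000 × cos²(66.5°) = 160000 × 0.1590 = 25440 km².
True area of plateau region: 190000 × cos²(31.1°) = 190000 × 0.7332 = 139300 km².
Ratio = 25440 / 139300 ≈ 0.183.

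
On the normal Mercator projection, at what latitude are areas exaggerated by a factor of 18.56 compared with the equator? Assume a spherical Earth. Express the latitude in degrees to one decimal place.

Mercator areal scale is sec²φ.
sec²φ = 18.56  ⇒  cos²φ = 0.05388  ⇒  cos φ = 0.2321.
φ = arccos(0.2321) ≈ 76.6°.

76.6°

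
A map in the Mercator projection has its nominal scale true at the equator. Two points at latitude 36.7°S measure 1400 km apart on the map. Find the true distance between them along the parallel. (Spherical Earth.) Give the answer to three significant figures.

1120 km

For Mercator, h = k = sec φ (a conformal cylindrical projection has a single point scale, 1/cos φ).
Along the parallel at 36.7°, map distances are exaggerated by k = sec 36.7° = 1.247.
True distance = 1400 / 1.247 = 1400 × cos 36.7° ≈ 1120 km.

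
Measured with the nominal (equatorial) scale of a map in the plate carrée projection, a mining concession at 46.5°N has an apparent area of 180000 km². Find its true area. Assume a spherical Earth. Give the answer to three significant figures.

Plate carrée maps x = Rλ, y = Rφ. The meridian scale is h = 1 and the parallel scale is k = 1/cos φ = sec φ.
Areal scale = h·k = 1 × sec φ; at 46.5°, h = 1.000, k = 1.453, so h·k = 1.453.
True area = apparent / (areal scale) = 180000 / 1.453 ≈ 124000 km².

124000 km²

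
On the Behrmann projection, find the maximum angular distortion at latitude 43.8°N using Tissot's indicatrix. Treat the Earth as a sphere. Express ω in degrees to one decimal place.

20.8°

The Behrmann projection is cylindrical equal-area with φ₀ = 30°. Cylindrical equal-area (φ₀ = 30°): h = cos φ / cos 30° along meridians, k = cos 30° / cos φ along parallels; h·k = 1.
At 43.8°: h = 0.8334, k = 1.200; principal scales a = 1.200, b = 0.8334.
sin(ω/2) = (a − b)/(a + b) = 0.3665/2.033 = 0.1802, so ω = 2 arcsin(0.1802) ≈ 20.8°.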